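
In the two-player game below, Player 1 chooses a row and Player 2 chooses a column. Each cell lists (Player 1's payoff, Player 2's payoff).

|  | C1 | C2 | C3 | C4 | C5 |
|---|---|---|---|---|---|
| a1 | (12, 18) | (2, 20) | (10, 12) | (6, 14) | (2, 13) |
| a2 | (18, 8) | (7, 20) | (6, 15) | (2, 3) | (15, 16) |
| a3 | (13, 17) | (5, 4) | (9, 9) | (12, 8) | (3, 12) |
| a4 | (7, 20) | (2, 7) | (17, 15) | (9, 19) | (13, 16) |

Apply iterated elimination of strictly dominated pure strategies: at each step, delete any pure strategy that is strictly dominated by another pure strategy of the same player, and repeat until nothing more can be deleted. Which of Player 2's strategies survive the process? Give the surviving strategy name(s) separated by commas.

C2

Player 2's strategy C3 is strictly dominated by C5 (a1: 13>12, a2: 16>15, a3: 12>9, a4: 16>15) and is removed.
Player 1's strategy a1 is strictly dominated by a3 (C1: 13>12, C2: 5>2, C4: 12>6, C5: 3>2) and is removed.
For Player 2, C1 strictly dominates C4 on the remaining rows (a2: 8>3, a3: 17>8, a4: 20>19); eliminate C4.
Player 1's strategy a3 is strictly dominated by a2 (C1: 18>13, C2: 7>5, C5: 15>3) and is removed.
Row a4 is eliminated: a2 beats it against every remaining column (C1: 18>7, C2: 7>2, C5: 15>13).
Player 2's strategy C1 is strictly dominated by C2 (a2: 20>8) and is removed.
Player 2's strategy C5 is strictly dominated by C2 (a2: 20>16) and is removed.
Among the remaining strategies, none is strictly dominated by another pure strategy of the same player, so the elimination stops.
Surviving strategies — Player 1: {a2}; Player 2: {C2}.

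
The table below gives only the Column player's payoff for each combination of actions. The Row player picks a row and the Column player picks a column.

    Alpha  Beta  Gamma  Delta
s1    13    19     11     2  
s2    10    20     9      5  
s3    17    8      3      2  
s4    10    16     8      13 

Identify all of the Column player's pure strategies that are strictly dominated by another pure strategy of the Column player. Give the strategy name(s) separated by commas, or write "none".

Gamma, Delta

Alpha: no other strategy beats it everywhere (Beta at s3 (17>8); Gamma at s1 (13>11); Delta at s1 (13>2)).
Beta: no other strategy beats it everywhere (Alpha at s1 (19>13); Gamma at s1 (19>11); Delta at s1 (19>2)).
Alpha strictly dominates Gamma — s1: 13>11, s2: 10>9, s3: 17>3, s4: 10>8.
Beta strictly dominates Delta — s1: 19>2, s2: 20>5, s3: 8>2, s4: 16>13.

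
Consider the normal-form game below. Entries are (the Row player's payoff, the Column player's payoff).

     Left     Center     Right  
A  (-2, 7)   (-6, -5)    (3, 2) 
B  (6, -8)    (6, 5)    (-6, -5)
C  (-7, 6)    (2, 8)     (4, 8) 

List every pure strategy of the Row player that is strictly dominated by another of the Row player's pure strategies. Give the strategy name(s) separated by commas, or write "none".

Nothing dominates A: B at Right (3>-6); C at Left (-2>-7).
B is not dominated — it holds its own against A at Left (6>-2); C at Left (6>-7).
C is not dominated — it holds its own against A at Center (2>-6); B at Right (4>-6).

none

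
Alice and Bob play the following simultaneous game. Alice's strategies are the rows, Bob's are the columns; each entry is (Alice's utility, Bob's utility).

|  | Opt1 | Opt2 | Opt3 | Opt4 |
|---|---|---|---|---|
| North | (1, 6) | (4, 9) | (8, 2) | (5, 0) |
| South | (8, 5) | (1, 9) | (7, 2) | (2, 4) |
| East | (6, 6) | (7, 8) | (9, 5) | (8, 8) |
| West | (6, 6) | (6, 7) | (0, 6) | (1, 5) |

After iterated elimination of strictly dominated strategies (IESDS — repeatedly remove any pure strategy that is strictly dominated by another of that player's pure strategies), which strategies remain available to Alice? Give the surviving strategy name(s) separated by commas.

East

Row North is eliminated: East beats it against every remaining column (Opt1: 6>1, Opt2: 7>4, Opt3: 9>8, Opt4: 8>5).
Column Opt1 is eliminated: Opt2 beats it against every remaining row (South: 9>5, East: 8>6, West: 7>6).
Alice's strategy South is strictly dominated by East (Opt2: 7>1, Opt3: 9>7, Opt4: 8>2) and is removed.
Alice's strategy West is strictly dominated by East (Opt2: 7>6, Opt3: 9>0, Opt4: 8>1) and is removed.
For Bob, Opt2 strictly dominates Opt3 on the remaining rows (East: 8>5); eliminate Opt3.
Among the remaining strategies, none is strictly dominated by another pure strategy of the same player, so the elimination stops.
Surviving strategies — Alice: {East}; Bob: {Opt2, Opt4}.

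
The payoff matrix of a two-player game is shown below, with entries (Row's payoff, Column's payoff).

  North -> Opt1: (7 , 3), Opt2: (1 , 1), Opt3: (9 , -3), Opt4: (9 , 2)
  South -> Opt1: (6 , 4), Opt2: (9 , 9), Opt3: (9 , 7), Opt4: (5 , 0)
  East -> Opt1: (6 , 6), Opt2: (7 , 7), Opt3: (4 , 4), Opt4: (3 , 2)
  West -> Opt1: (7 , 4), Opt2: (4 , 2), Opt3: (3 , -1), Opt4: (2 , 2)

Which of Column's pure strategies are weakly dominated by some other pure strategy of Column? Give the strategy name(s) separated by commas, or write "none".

Opt3, Opt4

Opt1 is not dominated — it holds its own against Opt2 at North (3>1); Opt3 at North (3>-3); Opt4 at North (3>2).
Nothing dominates Opt2: Opt1 at South (9>4); Opt3 at North (1>-3); Opt4 at South (9>0).
Opt2 weakly dominates Opt3 — North: 1>-3, South: 9>7, East: 7>4, West: 2>-1.
Opt4: dominated, since Opt1 does at least as well everywhere (North: 3>2, South: 4>0, East: 6>2, West: 4>2).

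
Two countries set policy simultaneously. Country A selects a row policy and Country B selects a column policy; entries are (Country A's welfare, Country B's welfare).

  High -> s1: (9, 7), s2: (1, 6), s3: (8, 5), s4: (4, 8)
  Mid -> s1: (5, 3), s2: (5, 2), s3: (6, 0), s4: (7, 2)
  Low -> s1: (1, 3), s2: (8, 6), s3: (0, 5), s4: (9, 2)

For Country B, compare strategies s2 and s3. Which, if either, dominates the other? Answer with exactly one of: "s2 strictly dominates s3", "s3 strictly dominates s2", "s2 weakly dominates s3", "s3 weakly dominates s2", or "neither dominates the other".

s2 strictly dominates s3

Compare s2 to s3 across every action of Country A: High: 6>5, Mid: 2>0, Low: 6>5.
s2 gives a strictly higher payoff against every action of Country A, so s2 strictly dominates s3.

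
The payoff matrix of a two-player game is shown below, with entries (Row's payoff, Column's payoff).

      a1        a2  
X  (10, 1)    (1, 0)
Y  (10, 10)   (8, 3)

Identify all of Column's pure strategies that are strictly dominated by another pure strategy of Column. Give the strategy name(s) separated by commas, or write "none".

a1 is not dominated — it holds its own against a2 at X (1>0).
a2 is strictly dominated by a1 (X: 1>0, Y: 10>3).

a2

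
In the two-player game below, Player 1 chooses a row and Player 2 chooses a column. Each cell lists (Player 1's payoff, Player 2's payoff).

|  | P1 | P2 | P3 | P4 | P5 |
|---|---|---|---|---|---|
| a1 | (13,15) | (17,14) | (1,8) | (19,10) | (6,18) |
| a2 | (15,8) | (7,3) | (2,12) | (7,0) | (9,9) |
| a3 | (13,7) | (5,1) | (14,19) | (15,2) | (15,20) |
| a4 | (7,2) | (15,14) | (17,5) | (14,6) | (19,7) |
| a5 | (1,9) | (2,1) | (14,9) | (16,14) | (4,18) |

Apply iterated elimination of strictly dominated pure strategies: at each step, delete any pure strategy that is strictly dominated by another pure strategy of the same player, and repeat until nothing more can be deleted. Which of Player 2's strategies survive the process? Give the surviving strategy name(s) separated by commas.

P2, P5

For Player 2, P5 strictly dominates P1 on the remaining rows (a1: 18>15, a2: 9>8, a3: 20>7, a4: 7>2, a5: 18>9); eliminate P1.
For Player 1, a4 strictly dominates a2 on the remaining columns (P2: 15>7, P3: 17>2, P4: 14>7, P5: 19>9); eliminate a2.
Column P3 is eliminated: P5 beats it against every remaining row (a1: 18>8, a3: 20>19, a4: 7>5, a5: 18>9).
Player 1's strategy a5 is strictly dominated by a1 (P2: 17>2, P4: 19>16, P5: 6>4) and is removed.
Player 2's strategy P4 is strictly dominated by P5 (a1: 18>10, a3: 20>2, a4: 7>6) and is removed.
Row a3 is eliminated: a4 beats it against every remaining column (P2: 15>5, P5: 19>15).
Among the remaining strategies, none is strictly dominated by another pure strategy of the same player, so the elimination stops.
Surviving strategies — Player 1: {a1, a4}; Player 2: {P2, P5}.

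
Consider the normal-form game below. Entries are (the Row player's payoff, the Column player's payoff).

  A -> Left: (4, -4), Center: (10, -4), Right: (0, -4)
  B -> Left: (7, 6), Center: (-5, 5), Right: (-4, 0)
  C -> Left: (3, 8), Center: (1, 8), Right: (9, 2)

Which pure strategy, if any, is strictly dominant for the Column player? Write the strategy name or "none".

Left fails to dominate Center at A (-4=-4).
Center fails to dominate Left at A (-4=-4).
Right fails to dominate Left at A (-4=-4).
No single strategy dominates all the others.

none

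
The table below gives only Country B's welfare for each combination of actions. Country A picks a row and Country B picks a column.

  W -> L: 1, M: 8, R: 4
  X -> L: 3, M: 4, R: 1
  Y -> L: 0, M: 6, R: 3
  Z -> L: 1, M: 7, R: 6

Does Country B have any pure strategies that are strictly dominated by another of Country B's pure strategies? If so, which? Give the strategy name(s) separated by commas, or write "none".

L, R

L: dominated, since M does at least as well everywhere (W: 8>1, X: 4>3, Y: 6>0, Z: 7>1).
M: no other strategy beats it everywhere (L at W (8>1); R at W (8>4)).
R: dominated, since M does at least as well everywhere (W: 8>4, X: 4>1, Y: 6>3, Z: 7>6).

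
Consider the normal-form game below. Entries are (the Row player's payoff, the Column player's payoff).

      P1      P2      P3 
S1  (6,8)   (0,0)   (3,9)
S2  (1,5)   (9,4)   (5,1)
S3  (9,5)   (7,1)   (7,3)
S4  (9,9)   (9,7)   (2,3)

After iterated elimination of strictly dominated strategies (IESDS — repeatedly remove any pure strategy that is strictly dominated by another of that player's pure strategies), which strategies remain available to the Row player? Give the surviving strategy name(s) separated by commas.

For the Row player, S3 strictly dominates S1 on the remaining columns (P1: 9>6, P2: 7>0, P3: 7>3); eliminate S1.
The Column player's strategy P2 is strictly dominated by P1 (S2: 5>4, S3: 5>1, S4: 9>7) and is removed.
For the Row player, S3 strictly dominates S2 on the remaining columns (P1: 9>1, P3: 7>5); eliminate S2.
For the Column player, P1 strictly dominates P3 on the remaining rows (S3: 5>3, S4: 9>3); eliminate P3.
Among the remaining strategies, none is strictly dominated by another pure strategy of the same player, so the elimination stops.
Surviving strategies — the Row player: {S3, S4}; the Column player: {P1}.

S3, S4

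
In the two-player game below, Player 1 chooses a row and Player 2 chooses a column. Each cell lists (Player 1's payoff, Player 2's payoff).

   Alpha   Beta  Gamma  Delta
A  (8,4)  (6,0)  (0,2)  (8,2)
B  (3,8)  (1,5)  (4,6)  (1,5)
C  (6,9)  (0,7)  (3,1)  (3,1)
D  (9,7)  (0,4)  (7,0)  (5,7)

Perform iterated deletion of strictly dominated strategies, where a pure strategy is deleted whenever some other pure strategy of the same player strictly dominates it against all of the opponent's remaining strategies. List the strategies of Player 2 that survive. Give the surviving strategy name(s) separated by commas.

Alpha, Delta

Player 2's strategy Beta is strictly dominated by Alpha (A: 4>0, B: 8>5, C: 9>7, D: 7>4) and is removed.
Player 1's strategy B is strictly dominated by D (Alpha: 9>3, Gamma: 7>4, Delta: 5>1) and is removed.
Row C is eliminated: D beats it against every remaining column (Alpha: 9>6, Gamma: 7>3, Delta: 5>3).
Player 2's strategy Gamma is strictly dominated by Alpha (A: 4>2, D: 7>0) and is removed.
Among the remaining strategies, none is strictly dominated by another pure strategy of the same player, so the elimination stops.
Surviving strategies — Player 1: {A, D}; Player 2: {Alpha, Delta}.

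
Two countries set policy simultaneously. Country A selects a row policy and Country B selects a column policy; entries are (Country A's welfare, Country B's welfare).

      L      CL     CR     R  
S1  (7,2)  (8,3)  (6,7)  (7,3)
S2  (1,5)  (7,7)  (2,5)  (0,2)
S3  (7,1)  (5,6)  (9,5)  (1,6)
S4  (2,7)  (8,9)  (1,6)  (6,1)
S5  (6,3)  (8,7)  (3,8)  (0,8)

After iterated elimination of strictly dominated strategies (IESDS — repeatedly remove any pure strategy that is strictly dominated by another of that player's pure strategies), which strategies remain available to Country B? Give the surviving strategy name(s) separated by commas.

Row S2 is eliminated: S1 beats it against every remaining column (L: 7>1, CL: 8>7, CR: 6>2, R: 7>0).
Column L is eliminated: CL beats it against every remaining row (S1: 3>2, S3: 6>1, S4: 9>7, S5: 7>3).
Among the remaining strategies, none is strictly dominated by another pure strategy of the same player, so the elimination stops.
Surviving strategies — Country A: {S1, S3, S4, S5}; Country B: {CL, CR, R}.

CL, CR, R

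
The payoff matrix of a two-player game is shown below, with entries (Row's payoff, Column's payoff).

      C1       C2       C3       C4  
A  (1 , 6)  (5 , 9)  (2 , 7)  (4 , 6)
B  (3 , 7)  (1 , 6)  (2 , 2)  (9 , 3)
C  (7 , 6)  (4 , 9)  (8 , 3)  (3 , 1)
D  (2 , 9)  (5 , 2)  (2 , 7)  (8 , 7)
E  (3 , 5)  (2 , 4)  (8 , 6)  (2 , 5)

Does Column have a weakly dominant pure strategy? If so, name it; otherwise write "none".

C1 fails to dominate C2 at A (6<9).
C2 fails to dominate C1 at B (6<7).
C3 fails to dominate C1 at B (2<7).
C4 fails to dominate C1 at B (3<7).
No single strategy dominates all the others.

none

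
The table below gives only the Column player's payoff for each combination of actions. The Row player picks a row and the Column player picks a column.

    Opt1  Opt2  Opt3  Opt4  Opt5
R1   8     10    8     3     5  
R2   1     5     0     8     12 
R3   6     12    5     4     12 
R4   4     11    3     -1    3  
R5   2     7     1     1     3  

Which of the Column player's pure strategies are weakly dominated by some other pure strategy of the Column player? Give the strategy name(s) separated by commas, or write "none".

Opt1, Opt3, Opt4

Opt2 weakly dominates Opt1 — R1: 10>8, R2: 5>1, R3: 12>6, R4: 11>4, R5: 7>2.
Opt2 is not dominated — it holds its own against Opt1 at R1 (10>8); Opt3 at R1 (10>8); Opt4 at R1 (10>3); Opt5 at R1 (10>5).
Opt3 is weakly dominated by Opt1 (R1: 8=8, R2: 1>0, R3: 6>5, R4: 4>3, R5: 2>1).
Opt4 is weakly dominated by Opt5 (R1: 5>3, R2: 12>8, R3: 12>4, R4: 3>-1, R5: 3>1).
Opt5: no other strategy beats it everywhere (Opt1 at R2 (12>1); Opt2 at R2 (12>5); Opt3 at R2 (12>0); Opt4 at R1 (5>3)).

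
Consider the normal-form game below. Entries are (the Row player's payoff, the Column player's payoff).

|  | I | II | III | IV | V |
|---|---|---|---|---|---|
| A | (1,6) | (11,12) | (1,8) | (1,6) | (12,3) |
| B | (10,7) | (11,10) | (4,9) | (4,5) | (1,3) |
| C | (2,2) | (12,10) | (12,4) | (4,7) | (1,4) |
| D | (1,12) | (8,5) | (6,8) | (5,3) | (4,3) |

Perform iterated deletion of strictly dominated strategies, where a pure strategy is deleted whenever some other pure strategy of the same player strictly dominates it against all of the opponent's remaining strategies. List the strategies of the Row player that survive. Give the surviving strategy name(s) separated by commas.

Column IV is eliminated: II beats it against every remaining row (A: 12>6, B: 10>5, C: 10>7, D: 5>3).
The Column player's strategy V is strictly dominated by II (A: 12>3, B: 10>3, C: 10>4, D: 5>3) and is removed.
Row A is eliminated: C beats it against every remaining column (I: 2>1, II: 12>11, III: 12>1).
Row D is eliminated: C beats it against every remaining column (I: 2>1, II: 12>8, III: 12>6).
For the Column player, II strictly dominates I on the remaining rows (B: 10>7, C: 10>2); eliminate I.
For the Row player, C strictly dominates B on the remaining columns (II: 12>11, III: 12>4); eliminate B.
The Column player's strategy III is strictly dominated by II (C: 10>4) and is removed.
Among the remaining strategies, none is strictly dominated by another pure strategy of the same player, so the elimination stops.
Surviving strategies — the Row player: {C}; the Column player: {II}.

C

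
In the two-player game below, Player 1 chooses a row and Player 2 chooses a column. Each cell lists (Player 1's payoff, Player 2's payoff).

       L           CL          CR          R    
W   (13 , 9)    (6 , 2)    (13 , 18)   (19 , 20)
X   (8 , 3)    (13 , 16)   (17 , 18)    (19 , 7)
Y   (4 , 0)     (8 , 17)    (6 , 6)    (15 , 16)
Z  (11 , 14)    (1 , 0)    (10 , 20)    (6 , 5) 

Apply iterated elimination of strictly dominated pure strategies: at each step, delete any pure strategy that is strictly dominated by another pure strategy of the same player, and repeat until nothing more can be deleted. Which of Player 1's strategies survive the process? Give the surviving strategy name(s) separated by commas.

W, X

For Player 1, X strictly dominates Y on the remaining columns (L: 8>4, CL: 13>8, CR: 17>6, R: 19>15); eliminate Y.
For Player 1, W strictly dominates Z on the remaining columns (L: 13>11, CL: 6>1, CR: 13>10, R: 19>6); eliminate Z.
Player 2's strategy L is strictly dominated by CR (W: 18>9, X: 18>3) and is removed.
Player 2's strategy CL is strictly dominated by CR (W: 18>2, X: 18>16) and is removed.
Among the remaining strategies, none is strictly dominated by another pure strategy of the same player, so the elimination stops.
Surviving strategies — Player 1: {W, X}; Player 2: {CR, R}.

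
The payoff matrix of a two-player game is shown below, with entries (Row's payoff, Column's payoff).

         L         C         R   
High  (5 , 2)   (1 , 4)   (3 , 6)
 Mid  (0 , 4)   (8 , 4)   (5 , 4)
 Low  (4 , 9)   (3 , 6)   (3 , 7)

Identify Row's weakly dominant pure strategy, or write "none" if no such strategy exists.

none

High fails to dominate Mid at C (1<8).
Mid fails to dominate High at L (0<5).
Low fails to dominate High at L (4<5).
No single strategy dominates all the others.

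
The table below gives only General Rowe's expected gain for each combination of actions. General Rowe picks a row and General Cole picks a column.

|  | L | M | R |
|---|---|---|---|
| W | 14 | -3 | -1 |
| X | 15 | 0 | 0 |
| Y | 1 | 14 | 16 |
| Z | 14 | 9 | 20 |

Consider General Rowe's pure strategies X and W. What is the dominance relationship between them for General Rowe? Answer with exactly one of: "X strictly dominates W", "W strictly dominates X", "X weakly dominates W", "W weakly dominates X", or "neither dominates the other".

X's payoffs vs W's, by General Cole's action — L: 15>14, M: 0>-3, R: 0>-1.
Every comparison favours X, so X strictly dominates W.

X strictly dominates W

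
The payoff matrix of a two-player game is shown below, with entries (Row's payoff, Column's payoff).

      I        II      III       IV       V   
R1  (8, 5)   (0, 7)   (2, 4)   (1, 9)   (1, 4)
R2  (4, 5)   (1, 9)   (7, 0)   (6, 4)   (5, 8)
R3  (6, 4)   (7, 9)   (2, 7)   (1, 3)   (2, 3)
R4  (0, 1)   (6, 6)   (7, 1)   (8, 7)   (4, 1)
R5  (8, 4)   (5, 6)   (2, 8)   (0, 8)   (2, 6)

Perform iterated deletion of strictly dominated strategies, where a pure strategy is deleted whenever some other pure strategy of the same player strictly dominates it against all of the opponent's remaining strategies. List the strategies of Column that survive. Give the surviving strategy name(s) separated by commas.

II, IV

Column's strategy I is strictly dominated by II (R1: 7>5, R2: 9>5, R3: 9>4, R4: 6>1, R5: 6>4) and is removed.
For Row, R2 strictly dominates R1 on the remaining columns (II: 1>0, III: 7>2, IV: 6>1, V: 5>1); eliminate R1.
For Row, R4 strictly dominates R5 on the remaining columns (II: 6>5, III: 7>2, IV: 8>0, V: 4>2); eliminate R5.
Column III is eliminated: II beats it against every remaining row (R2: 9>0, R3: 9>7, R4: 6>1).
For Column, II strictly dominates V on the remaining rows (R2: 9>8, R3: 9>3, R4: 6>1); eliminate V.
For Row, R4 strictly dominates R2 on the remaining columns (II: 6>1, IV: 8>6); eliminate R2.
Among the remaining strategies, none is strictly dominated by another pure strategy of the same player, so the elimination stops.
Surviving strategies — Row: {R3, R4}; Column: {II, IV}.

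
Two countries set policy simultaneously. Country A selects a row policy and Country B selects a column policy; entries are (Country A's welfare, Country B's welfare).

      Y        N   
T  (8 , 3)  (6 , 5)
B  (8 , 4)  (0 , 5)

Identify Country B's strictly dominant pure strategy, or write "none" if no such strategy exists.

N vs Y: T: 5>3, B: 5>4.
N strictly beats every other strategy against every opponent action, so it is strictly dominant.

N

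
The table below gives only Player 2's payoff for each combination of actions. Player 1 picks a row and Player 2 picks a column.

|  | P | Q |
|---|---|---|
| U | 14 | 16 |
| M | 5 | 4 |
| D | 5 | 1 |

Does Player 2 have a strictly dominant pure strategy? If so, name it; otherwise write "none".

none

P fails to dominate Q at U (14<16).
Q fails to dominate P at M (4<5).
No single strategy dominates all the others.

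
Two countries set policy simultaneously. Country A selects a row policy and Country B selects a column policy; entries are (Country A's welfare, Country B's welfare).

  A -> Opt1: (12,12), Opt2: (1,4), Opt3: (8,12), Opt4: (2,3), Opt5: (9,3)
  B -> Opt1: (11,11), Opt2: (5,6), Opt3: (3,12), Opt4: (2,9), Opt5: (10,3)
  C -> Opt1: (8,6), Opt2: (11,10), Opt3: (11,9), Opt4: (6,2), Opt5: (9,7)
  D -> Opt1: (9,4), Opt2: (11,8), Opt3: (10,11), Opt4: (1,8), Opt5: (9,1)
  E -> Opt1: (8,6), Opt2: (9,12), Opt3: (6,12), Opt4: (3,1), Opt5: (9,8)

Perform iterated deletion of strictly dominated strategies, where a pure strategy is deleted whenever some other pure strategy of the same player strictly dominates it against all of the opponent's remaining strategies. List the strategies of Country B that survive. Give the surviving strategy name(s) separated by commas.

For Country B, Opt3 strictly dominates Opt4 on the remaining rows (A: 12>3, B: 12>9, C: 9>2, D: 11>8, E: 12>1); eliminate Opt4.
Column Opt5 is eliminated: Opt2 beats it against every remaining row (A: 4>3, B: 6>3, C: 10>7, D: 8>1, E: 12>8).
For Country A, D strictly dominates E on the remaining columns (Opt1: 9>8, Opt2: 11>9, Opt3: 10>6); eliminate E.
Among the remaining strategies, none is strictly dominated by another pure strategy of the same player, so the elimination stops.
Surviving strategies — Country A: {A, B, C, D}; Country B: {Opt1, Opt2, Opt3}.

Opt1, Opt2, Opt3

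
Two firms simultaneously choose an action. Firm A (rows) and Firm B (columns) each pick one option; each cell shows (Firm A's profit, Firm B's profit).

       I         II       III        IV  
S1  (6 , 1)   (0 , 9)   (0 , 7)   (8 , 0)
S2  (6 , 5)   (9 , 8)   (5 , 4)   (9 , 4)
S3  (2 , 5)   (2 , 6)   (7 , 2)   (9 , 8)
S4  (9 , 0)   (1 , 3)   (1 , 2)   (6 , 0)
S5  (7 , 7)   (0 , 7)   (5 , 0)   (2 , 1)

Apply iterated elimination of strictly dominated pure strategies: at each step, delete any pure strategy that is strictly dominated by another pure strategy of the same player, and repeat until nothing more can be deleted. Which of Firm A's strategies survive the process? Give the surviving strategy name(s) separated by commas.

S2, S3

Column III is eliminated: II beats it against every remaining row (S1: 9>7, S2: 8>4, S3: 6>2, S4: 3>2, S5: 7>0).
Row S5 is eliminated: S4 beats it against every remaining column (I: 9>7, II: 1>0, IV: 6>2).
Firm B's strategy I is strictly dominated by II (S1: 9>1, S2: 8>5, S3: 6>5, S4: 3>0) and is removed.
Firm A's strategy S1 is strictly dominated by S2 (II: 9>0, IV: 9>8) and is removed.
Firm A's strategy S4 is strictly dominated by S2 (II: 9>1, IV: 9>6) and is removed.
Among the remaining strategies, none is strictly dominated by another pure strategy of the same player, so the elimination stops.
Surviving strategies — Firm A: {S2, S3}; Firm B: {II, IV}.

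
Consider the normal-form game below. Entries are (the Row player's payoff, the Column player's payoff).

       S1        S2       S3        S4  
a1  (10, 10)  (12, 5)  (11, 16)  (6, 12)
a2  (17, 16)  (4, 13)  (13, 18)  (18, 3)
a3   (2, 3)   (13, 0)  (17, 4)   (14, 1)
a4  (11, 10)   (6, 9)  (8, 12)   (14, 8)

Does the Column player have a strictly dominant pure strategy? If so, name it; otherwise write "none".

S3 vs S1: a1: 16>10, a2: 18>16, a3: 4>3, a4: 12>10.
S3 vs S2: a1: 16>5, a2: 18>13, a3: 4>0, a4: 12>9.
S3 vs S4: a1: 16>12, a2: 18>3, a3: 4>1, a4: 12>8.
S3 strictly beats every other strategy against every opponent action, so it is strictly dominant.

S3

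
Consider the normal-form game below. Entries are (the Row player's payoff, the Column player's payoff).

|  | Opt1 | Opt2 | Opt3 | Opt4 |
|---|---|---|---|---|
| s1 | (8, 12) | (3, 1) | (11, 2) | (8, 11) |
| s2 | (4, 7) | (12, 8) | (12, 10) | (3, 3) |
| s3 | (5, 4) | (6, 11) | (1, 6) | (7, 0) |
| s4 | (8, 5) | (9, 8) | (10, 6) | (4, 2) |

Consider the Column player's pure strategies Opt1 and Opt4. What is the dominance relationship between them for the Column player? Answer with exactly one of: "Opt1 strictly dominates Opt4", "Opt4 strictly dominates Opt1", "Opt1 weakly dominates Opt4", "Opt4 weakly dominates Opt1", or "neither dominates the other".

Opt1's payoffs vs Opt4's, by the Row player's action — s1: 12>11, s2: 7>3, s3: 4>0, s4: 5>2.
Opt1 gives a strictly higher payoff against each opponent action, so Opt1 strictly dominates Opt4.

Opt1 strictly dominates Opt4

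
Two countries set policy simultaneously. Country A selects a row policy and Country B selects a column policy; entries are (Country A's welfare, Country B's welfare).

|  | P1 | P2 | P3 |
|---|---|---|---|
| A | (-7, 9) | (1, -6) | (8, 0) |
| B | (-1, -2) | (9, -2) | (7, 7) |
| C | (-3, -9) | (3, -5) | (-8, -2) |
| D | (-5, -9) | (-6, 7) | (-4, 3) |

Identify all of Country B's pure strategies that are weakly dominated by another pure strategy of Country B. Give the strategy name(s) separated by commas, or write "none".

P1: no other strategy beats it everywhere (P2 at A (9>-6); P3 at A (9>0)).
Nothing dominates P2: P1 at C (-5>-9); P3 at D (7>3).
P3: no other strategy beats it everywhere (P1 at B (7>-2); P2 at A (0>-6)).

none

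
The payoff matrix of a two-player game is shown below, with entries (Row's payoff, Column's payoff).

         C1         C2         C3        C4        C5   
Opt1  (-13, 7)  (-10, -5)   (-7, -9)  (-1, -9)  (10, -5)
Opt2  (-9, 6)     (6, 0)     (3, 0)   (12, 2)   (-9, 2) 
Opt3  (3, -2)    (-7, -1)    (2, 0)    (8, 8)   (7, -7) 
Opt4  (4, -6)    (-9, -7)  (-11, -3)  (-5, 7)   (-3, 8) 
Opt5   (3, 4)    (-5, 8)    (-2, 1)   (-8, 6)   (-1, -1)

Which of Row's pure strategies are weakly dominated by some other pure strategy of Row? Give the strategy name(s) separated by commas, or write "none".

none

Opt1 is not dominated — it holds its own against Opt2 at C5 (10>-9); Opt3 at C5 (10>7); Opt4 at C3 (-7>-11); Opt5 at C4 (-1>-8).
Nothing dominates Opt2: Opt1 at C1 (-9>-13); Opt3 at C2 (6>-7); Opt4 at C2 (6>-9); Opt5 at C2 (6>-5).
Nothing dominates Opt3: Opt1 at C1 (3>-13); Opt2 at C1 (3>-9); Opt4 at C2 (-7>-9); Opt5 at C3 (2>-2).
Nothing dominates Opt4: Opt1 at C1 (4>-13); Opt2 at C1 (4>-9); Opt3 at C1 (4>3); Opt5 at C1 (4>3).
Opt5: no other strategy beats it everywhere (Opt1 at C1 (3>-13); Opt2 at C1 (3>-9); Opt3 at C2 (-5>-7); Opt4 at C2 (-5>-9)).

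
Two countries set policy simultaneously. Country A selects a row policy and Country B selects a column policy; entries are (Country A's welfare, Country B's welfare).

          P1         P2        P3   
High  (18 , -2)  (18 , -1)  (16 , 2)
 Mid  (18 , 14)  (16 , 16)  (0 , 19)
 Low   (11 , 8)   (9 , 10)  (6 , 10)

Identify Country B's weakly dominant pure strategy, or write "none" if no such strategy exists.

P3 vs P1: High: 2>-2, Mid: 19>14, Low: 10>8.
P3 vs P2: High: 2>-1, Mid: 19>16, Low: 10=10.
P3 is at least as good as every other strategy against every opponent action, so it is weakly dominant.

P3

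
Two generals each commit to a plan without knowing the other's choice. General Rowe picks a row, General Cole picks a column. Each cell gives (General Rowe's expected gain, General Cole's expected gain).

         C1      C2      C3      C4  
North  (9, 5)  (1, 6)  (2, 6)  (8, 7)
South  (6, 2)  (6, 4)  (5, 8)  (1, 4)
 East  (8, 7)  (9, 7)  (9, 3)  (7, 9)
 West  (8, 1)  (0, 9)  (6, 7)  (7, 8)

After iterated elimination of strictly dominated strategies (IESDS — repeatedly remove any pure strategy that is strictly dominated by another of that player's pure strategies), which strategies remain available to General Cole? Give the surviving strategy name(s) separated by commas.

C4

General Rowe's strategy South is strictly dominated by East (C1: 8>6, C2: 9>6, C3: 9>5, C4: 7>1) and is removed.
General Cole's strategy C1 is strictly dominated by C4 (North: 7>5, East: 9>7, West: 8>1) and is removed.
For General Cole, C4 strictly dominates C3 on the remaining rows (North: 7>6, East: 9>3, West: 8>7); eliminate C3.
Row West is eliminated: North beats it against every remaining column (C2: 1>0, C4: 8>7).
Column C2 is eliminated: C4 beats it against every remaining row (North: 7>6, East: 9>7).
For General Rowe, North strictly dominates East on the remaining columns (C4: 8>7); eliminate East.
Among the remaining strategies, none is strictly dominated by another pure strategy of the same player, so the elimination stops.
Surviving strategies — General Rowe: {North}; General Cole: {C4}.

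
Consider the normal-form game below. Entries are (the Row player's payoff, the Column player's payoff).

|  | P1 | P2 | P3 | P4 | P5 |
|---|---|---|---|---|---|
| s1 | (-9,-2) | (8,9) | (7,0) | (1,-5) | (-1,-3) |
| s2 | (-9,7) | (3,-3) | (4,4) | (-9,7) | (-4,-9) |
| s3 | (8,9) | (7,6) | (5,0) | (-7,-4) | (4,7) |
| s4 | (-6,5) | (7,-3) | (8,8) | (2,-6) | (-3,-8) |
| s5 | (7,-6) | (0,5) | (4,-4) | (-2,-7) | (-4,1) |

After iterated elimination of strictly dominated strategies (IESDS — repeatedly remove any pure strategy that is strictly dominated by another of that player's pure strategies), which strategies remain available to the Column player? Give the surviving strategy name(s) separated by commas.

P1, P2, P3

The Row player's strategy s2 is strictly dominated by s3 (P1: 8>-9, P2: 7>3, P3: 5>4, P4: -7>-9, P5: 4>-4) and is removed.
For the Column player, P1 strictly dominates P4 on the remaining rows (s1: -2>-5, s3: 9>-4, s4: 5>-6, s5: -6>-7); eliminate P4.
Row s5 is eliminated: s3 beats it against every remaining column (P1: 8>7, P2: 7>0, P3: 5>4, P5: 4>-4).
The Column player's strategy P5 is strictly dominated by P1 (s1: -2>-3, s3: 9>7, s4: 5>-8) and is removed.
Among the remaining strategies, none is strictly dominated by another pure strategy of the same player, so the elimination stops.
Surviving strategies — the Row player: {s1, s3, s4}; the Column player: {P1, P2, P3}.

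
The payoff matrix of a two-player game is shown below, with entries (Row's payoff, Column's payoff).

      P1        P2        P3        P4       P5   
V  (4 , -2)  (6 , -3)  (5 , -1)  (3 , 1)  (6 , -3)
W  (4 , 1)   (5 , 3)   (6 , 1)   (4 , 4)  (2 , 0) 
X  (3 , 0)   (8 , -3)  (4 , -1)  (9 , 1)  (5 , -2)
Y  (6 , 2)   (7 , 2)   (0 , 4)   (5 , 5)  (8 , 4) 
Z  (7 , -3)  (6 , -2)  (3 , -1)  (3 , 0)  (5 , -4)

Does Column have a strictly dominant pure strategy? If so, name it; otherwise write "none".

P4

P4 vs P1: V: 1>-2, W: 4>1, X: 1>0, Y: 5>2, Z: 0>-3.
P4 vs P2: V: 1>-3, W: 4>3, X: 1>-3, Y: 5>2, Z: 0>-2.
P4 vs P3: V: 1>-1, W: 4>1, X: 1>-1, Y: 5>4, Z: 0>-1.
P4 vs P5: V: 1>-3, W: 4>0, X: 1>-2, Y: 5>4, Z: 0>-4.
P4 strictly beats every other strategy against every opponent action, so it is strictly dominant.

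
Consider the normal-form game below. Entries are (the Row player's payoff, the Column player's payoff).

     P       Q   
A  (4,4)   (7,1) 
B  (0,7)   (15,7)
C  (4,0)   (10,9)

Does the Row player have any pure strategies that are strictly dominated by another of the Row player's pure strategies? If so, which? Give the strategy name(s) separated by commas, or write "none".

Nothing dominates A: B at P (4>0); C at P (4=4).
B: no other strategy beats it everywhere (A at Q (15>7); C at Q (15>10)).
Nothing dominates C: A at P (4=4); B at P (4>0).

none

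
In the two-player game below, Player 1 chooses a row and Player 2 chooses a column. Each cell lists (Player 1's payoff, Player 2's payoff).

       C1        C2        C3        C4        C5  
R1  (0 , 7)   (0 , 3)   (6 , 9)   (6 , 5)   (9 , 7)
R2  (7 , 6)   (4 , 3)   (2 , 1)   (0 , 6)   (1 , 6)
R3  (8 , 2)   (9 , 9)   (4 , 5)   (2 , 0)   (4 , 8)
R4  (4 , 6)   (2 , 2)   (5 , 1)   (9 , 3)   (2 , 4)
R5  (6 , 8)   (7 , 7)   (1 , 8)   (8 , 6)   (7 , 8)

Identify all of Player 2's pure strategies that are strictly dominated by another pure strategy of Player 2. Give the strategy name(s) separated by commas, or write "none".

C1: no other strategy beats it everywhere (C2 at R1 (7>3); C3 at R2 (6>1); C4 at R1 (7>5); C5 at R1 (7=7)).
C2 is not dominated — it holds its own against C1 at R3 (9>2); C3 at R2 (3>1); C4 at R3 (9>0); C5 at R3 (9>8).
Nothing dominates C3: C1 at R1 (9>7); C2 at R1 (9>3); C4 at R1 (9>5); C5 at R1 (9>7).
C4: no other strategy beats it everywhere (C1 at R2 (6=6); C2 at R1 (5>3); C3 at R2 (6>1); C5 at R2 (6=6)).
Nothing dominates C5: C1 at R1 (7=7); C2 at R1 (7>3); C3 at R2 (6>1); C4 at R1 (7>5).

none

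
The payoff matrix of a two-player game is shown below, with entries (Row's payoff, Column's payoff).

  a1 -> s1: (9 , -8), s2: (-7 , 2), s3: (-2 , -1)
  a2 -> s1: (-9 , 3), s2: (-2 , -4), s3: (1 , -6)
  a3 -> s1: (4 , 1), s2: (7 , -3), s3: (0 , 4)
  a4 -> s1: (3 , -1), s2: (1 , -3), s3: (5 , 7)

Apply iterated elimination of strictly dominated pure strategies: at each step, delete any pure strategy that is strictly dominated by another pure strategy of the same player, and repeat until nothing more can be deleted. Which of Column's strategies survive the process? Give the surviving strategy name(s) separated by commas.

Row a2 is eliminated: a4 beats it against every remaining column (s1: 3>-9, s2: 1>-2, s3: 5>1).
Column s1 is eliminated: s3 beats it against every remaining row (a1: -1>-8, a3: 4>1, a4: 7>-1).
For Row, a3 strictly dominates a1 on the remaining columns (s2: 7>-7, s3: 0>-2); eliminate a1.
Column's strategy s2 is strictly dominated by s3 (a3: 4>-3, a4: 7>-3) and is removed.
Row a3 is eliminated: a4 beats it against every remaining column (s3: 5>0).
Among the remaining strategies, none is strictly dominated by another pure strategy of the same player, so the elimination stops.
Surviving strategies — Row: {a4}; Column: {s3}.

s3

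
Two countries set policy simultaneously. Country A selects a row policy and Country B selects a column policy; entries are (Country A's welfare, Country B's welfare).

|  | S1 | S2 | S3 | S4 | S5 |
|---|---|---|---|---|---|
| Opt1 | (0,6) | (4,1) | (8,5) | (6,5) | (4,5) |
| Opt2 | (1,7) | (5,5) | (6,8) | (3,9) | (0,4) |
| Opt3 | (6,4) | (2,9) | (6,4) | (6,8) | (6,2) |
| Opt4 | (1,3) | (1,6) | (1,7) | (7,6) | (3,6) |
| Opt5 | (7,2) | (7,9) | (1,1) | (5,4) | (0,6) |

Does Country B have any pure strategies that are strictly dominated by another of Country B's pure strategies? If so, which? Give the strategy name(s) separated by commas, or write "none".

none

S1 is not dominated — it holds its own against S2 at Opt1 (6>1); S3 at Opt1 (6>5); S4 at Opt1 (6>5); S5 at Opt1 (6>5).
S2: no other strategy beats it everywhere (S1 at Opt3 (9>4); S3 at Opt3 (9>4); S4 at Opt3 (9>8); S5 at Opt2 (5>4)).
S3: no other strategy beats it everywhere (S1 at Opt2 (8>7); S2 at Opt1 (5>1); S4 at Opt1 (5=5); S5 at Opt1 (5=5)).
S4: no other strategy beats it everywhere (S1 at Opt2 (9>7); S2 at Opt1 (5>1); S3 at Opt1 (5=5); S5 at Opt1 (5=5)).
S5: no other strategy beats it everywhere (S1 at Opt4 (6>3); S2 at Opt1 (5>1); S3 at Opt1 (5=5); S4 at Opt1 (5=5)).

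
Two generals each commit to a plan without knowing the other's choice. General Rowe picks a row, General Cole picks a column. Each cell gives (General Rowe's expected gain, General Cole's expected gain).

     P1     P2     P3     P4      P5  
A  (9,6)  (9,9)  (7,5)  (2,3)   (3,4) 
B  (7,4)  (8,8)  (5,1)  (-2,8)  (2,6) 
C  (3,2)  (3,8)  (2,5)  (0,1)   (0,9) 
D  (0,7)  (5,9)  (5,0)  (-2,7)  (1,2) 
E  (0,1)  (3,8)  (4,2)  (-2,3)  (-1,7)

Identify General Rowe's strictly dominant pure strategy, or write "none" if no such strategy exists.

A

A vs B: P1: 9>7, P2: 9>8, P3: 7>5, P4: 2>-2, P5: 3>2.
A vs C: P1: 9>3, P2: 9>3, P3: 7>2, P4: 2>0, P5: 3>0.
A vs D: P1: 9>0, P2: 9>5, P3: 7>5, P4: 2>-2, P5: 3>1.
A vs E: P1: 9>0, P2: 9>3, P3: 7>4, P4: 2>-2, P5: 3>-1.
A strictly beats every other strategy against every opponent action, so it is strictly dominant.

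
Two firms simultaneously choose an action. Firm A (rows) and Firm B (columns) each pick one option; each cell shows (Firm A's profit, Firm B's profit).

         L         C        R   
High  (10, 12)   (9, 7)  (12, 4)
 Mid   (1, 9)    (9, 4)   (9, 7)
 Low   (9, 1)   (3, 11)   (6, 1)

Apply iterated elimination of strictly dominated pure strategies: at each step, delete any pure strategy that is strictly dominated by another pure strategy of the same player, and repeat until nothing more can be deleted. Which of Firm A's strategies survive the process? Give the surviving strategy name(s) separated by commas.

High

Row Low is eliminated: High beats it against every remaining column (L: 10>9, C: 9>3, R: 12>6).
Column C is eliminated: L beats it against every remaining row (High: 12>7, Mid: 9>4).
For Firm A, High strictly dominates Mid on the remaining columns (L: 10>1, R: 12>9); eliminate Mid.
Column R is eliminated: L beats it against every remaining row (High: 12>4).
Among the remaining strategies, none is strictly dominated by another pure strategy of the same player, so the elimination stops.
Surviving strategies — Firm A: {High}; Firm B: {L}.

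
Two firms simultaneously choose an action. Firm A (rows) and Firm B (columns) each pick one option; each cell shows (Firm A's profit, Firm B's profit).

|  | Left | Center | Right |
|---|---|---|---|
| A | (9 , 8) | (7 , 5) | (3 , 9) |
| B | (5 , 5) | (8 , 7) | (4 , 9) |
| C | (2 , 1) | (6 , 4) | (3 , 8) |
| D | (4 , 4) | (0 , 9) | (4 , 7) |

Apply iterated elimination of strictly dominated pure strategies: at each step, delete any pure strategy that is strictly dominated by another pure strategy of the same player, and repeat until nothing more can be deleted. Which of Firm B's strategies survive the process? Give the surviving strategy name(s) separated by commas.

Center, Right

Firm A's strategy C is strictly dominated by B (Left: 5>2, Center: 8>6, Right: 4>3) and is removed.
Firm B's strategy Left is strictly dominated by Right (A: 9>8, B: 9>5, D: 7>4) and is removed.
Firm A's strategy A is strictly dominated by B (Center: 8>7, Right: 4>3) and is removed.
Among the remaining strategies, none is strictly dominated by another pure strategy of the same player, so the elimination stops.
Surviving strategies — Firm A: {B, D}; Firm B: {Center, Right}.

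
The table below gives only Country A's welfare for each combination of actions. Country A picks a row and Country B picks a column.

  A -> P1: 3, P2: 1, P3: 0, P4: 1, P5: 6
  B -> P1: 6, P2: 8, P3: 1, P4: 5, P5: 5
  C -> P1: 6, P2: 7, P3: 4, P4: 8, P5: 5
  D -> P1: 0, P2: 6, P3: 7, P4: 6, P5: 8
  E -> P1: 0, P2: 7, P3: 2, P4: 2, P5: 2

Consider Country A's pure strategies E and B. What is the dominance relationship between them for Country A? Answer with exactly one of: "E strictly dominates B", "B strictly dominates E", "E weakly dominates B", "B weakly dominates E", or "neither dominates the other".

Compare E to B across each opponent action: P1: 0<6, P2: 7<8, P3: 2>1, P4: 2<5, P5: 2<5.
E does better at P3 but worse at P1, P2, P4, P5; neither strategy dominates the other.

neither dominates the other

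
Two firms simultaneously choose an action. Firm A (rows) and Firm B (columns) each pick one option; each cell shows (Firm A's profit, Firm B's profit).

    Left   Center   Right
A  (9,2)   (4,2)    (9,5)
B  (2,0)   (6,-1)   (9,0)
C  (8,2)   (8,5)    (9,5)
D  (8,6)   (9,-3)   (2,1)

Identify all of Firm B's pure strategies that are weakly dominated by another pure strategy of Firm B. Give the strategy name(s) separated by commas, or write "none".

Left is not dominated — it holds its own against Center at B (0>-1); Right at D (6>1).
Center: dominated, since Right does at least as well everywhere (A: 5>2, B: 0>-1, C: 5=5, D: 1>-3).
Right is not dominated — it holds its own against Left at A (5>2); Center at A (5>2).

Center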